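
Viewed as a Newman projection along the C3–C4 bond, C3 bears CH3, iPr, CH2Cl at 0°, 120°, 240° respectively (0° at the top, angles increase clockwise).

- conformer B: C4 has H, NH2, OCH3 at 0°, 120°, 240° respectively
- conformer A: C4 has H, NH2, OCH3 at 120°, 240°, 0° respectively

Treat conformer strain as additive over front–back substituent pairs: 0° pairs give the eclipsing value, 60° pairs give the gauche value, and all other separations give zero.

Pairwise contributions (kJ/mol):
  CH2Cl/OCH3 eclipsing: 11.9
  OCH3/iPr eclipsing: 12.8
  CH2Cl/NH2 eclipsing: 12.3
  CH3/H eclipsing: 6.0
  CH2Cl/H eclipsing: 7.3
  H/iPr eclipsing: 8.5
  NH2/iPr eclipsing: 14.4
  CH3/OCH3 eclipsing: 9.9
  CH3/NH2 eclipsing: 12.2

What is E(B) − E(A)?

+1.6 kJ/mol

B is eclipsed. CH3 at 0° is eclipsed with H at 0° (6.0); iPr at 120° is eclipsed with NH2 at 120° (14.4); CH2Cl at 240° is eclipsed with OCH3 at 240° (11.9). Total 32.3 kJ/mol.
A is eclipsed. CH3 at 0° is eclipsed with OCH3 at 0° (9.9); iPr at 120° is eclipsed with H at 120° (8.5); CH2Cl at 240° is eclipsed with NH2 at 240° (12.3). Total 30.7 kJ/mol.
E(B) − E(A) = 32.3 − 30.7 = +1.6 kJ/mol.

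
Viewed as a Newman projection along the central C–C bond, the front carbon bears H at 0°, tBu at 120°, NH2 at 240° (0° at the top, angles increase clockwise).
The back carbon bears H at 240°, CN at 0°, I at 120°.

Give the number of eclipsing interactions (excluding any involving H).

Non-H eclipsing pairs: tBu(120°)/I(120°) — 1 interaction.

1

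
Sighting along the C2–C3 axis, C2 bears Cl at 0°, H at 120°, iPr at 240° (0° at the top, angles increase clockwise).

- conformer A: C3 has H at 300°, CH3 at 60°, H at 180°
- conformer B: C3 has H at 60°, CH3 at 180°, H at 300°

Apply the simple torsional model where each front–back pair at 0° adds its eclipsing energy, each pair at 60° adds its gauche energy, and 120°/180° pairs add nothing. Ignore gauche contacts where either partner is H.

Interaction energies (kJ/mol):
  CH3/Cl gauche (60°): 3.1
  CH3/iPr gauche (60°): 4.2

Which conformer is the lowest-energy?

A

A (staggered): Cl(0°)/CH3(60°) gauche 3.1 → 3.1 kJ/mol.
B (staggered): iPr(240°)/CH3(180°) gauche 4.2 → 4.2 kJ/mol.
A has the lowest total (3.1 kJ/mol).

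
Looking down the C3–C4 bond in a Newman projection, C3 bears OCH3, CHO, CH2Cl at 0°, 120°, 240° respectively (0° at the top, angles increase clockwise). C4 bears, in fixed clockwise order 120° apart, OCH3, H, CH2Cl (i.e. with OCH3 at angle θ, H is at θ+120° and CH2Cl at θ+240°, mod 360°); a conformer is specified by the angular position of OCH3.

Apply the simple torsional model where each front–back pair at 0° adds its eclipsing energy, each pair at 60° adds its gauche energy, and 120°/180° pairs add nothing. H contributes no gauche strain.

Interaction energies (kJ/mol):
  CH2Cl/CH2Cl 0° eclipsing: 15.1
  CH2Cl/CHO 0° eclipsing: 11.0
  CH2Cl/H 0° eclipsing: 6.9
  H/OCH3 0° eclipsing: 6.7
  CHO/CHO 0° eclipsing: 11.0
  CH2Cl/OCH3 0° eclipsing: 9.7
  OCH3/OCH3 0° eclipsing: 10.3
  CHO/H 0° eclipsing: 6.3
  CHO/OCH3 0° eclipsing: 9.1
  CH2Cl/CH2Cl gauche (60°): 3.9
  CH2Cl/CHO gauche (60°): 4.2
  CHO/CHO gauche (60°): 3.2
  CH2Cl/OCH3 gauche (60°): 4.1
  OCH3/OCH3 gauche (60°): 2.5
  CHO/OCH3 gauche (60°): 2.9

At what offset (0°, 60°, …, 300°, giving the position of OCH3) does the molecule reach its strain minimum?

OCH3 at 0° is eclipsed. OCH3 at 0° is eclipsed with OCH3 at 0° (10.3); CHO at 120° is eclipsed with H at 120° (6.3); CH2Cl at 240° is eclipsed with CH2Cl at 240° (15.1). Total 31.7 kJ/mol.
OCH3 at 60° is staggered. OCH3 at 0° is gauche with OCH3 at 60° (2.5); OCH3 at 0° is gauche with CH2Cl at 300° (4.1); CHO at 120° is gauche with OCH3 at 60° (2.9); CH2Cl at 240° is gauche with CH2Cl at 300° (3.9). Total 13.4 kJ/mol.
OCH3 at 120° is eclipsed. OCH3 at 0° is eclipsed with CH2Cl at 0° (9.7); CHO at 120° is eclipsed with OCH3 at 120° (9.1); CH2Cl at 240° is eclipsed with H at 240° (6.9). Total 25.7 kJ/mol.
OCH3 at 180° is staggered. OCH3 at 0° is gauche with CH2Cl at 60° (4.1); CHO at 120° is gauche with OCH3 at 180° (2.9); CHO at 120° is gauche with CH2Cl at 60° (4.2); CH2Cl at 240° is gauche with OCH3 at 180° (4.1). Total 15.3 kJ/mol.
OCH3 at 240° is eclipsed. OCH3 at 0° is eclipsed with H at 0° (6.7); CHO at 120° is eclipsed with CH2Cl at 120° (11.0); CH2Cl at 240° is eclipsed with OCH3 at 240° (9.7). Total 27.4 kJ/mol.
OCH3 at 300° is staggered. OCH3 at 0° is gauche with OCH3 at 300° (2.5); CHO at 120° is gauche with CH2Cl at 180° (4.2); CH2Cl at 240° is gauche with OCH3 at 300° (4.1); CH2Cl at 240° is gauche with CH2Cl at 180° (3.9). Total 14.7 kJ/mol.
The minimum (13.4 kJ/mol) occurs with OCH3 at 60°.

60°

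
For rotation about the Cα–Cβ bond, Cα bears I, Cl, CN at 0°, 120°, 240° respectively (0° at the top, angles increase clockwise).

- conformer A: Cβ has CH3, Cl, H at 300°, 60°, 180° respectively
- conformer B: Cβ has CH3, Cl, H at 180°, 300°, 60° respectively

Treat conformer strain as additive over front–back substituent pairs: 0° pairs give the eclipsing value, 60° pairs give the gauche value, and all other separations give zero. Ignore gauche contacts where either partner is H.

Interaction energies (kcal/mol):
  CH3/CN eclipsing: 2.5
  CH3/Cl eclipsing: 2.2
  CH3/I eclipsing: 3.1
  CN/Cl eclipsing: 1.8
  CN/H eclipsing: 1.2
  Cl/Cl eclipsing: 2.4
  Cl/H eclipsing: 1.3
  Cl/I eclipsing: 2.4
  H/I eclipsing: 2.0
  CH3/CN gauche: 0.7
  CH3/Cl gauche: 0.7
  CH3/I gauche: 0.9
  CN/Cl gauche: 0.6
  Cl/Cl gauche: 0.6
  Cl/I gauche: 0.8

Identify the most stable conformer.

B

A is staggered. I at 0° is gauche with CH3 at 300° (0.9); I at 0° is gauche with Cl at 60° (0.8); Cl at 120° is gauche with Cl at 60° (0.6); CN at 240° is gauche with CH3 at 300° (0.7). Total 3.0 kcal/mol.
B is staggered. I at 0° is gauche with Cl at 300° (0.8); Cl at 120° is gauche with CH3 at 180° (0.7); CN at 240° is gauche with CH3 at 180° (0.7); CN at 240° is gauche with Cl at 300° (0.6). Total 2.8 kcal/mol.
B has the lowest total (2.8 kcal/mol).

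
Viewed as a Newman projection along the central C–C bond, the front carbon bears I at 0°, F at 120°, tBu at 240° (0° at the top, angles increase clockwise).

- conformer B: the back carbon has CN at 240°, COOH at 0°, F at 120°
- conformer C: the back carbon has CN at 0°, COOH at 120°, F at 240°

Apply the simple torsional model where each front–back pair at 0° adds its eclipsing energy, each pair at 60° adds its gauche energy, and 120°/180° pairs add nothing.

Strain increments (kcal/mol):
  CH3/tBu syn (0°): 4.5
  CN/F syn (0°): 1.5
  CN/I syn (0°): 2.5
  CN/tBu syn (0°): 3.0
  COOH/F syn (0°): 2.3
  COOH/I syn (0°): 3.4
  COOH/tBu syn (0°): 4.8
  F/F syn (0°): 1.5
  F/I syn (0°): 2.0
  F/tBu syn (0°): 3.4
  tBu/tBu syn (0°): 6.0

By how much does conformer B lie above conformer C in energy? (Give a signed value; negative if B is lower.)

B (eclipsed): I(0°)/COOH(0°) eclipsed 3.4; F(120°)/F(120°) eclipsed 1.5; tBu(240°)/CN(240°) eclipsed 3.0 → 7.9 kcal/mol.
C (eclipsed): I(0°)/CN(0°) eclipsed 2.5; F(120°)/COOH(120°) eclipsed 2.3; tBu(240°)/F(240°) eclipsed 3.4 → 8.2 kcal/mol.
E(B) − E(C) = 7.9 − 8.2 = -0.3 kcal/mol.

-0.3 kcal/mol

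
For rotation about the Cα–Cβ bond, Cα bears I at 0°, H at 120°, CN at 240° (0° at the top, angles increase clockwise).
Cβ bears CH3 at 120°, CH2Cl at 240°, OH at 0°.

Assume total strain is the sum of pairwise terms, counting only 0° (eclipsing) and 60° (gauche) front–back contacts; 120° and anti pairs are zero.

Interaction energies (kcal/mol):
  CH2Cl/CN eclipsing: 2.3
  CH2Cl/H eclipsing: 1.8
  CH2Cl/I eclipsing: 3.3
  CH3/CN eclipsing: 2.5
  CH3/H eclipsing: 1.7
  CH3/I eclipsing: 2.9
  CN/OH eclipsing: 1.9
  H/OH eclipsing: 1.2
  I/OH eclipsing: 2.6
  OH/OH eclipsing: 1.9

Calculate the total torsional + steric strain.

6.6 kcal/mol

This conformer (eclipsed): I(0°)/OH(0°) eclipsed 2.6; H(120°)/CH3(120°) eclipsed 1.7; CN(240°)/CH2Cl(240°) eclipsed 2.3 → 6.6 kcal/mol.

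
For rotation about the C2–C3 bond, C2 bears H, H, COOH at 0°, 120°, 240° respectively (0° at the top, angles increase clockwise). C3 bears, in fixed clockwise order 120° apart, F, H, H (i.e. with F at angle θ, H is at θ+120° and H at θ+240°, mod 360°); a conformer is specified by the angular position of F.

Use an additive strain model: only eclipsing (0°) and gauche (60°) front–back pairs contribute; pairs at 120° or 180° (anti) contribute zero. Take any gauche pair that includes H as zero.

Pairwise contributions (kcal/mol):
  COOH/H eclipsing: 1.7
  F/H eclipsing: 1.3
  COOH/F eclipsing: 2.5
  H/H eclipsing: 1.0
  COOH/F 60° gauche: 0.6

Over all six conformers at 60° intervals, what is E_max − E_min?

F at 0° (eclipsed): H–F eclipsed, H–H eclipsed, COOH–H eclipsed; 1.3 + 1.0 + 1.7 = 4.0 kcal/mol.
F at 60° (staggered): no non-H gauche contacts → 0.0 kcal/mol.
F at 120° (eclipsed): H–H eclipsed, H–F eclipsed, COOH–H eclipsed; 1.0 + 1.3 + 1.7 = 4.0 kcal/mol.
F at 180° (staggered): COOH–F gauche; 0.6 = 0.6 kcal/mol.
F at 240° (eclipsed): H–H eclipsed, H–H eclipsed, COOH–F eclipsed; 1.0 + 1.0 + 2.5 = 4.5 kcal/mol.
F at 300° (staggered): COOH–F gauche; 0.6 = 0.6 kcal/mol.
Max at 240° (4.5 kcal/mol), min at 60° (0.0 kcal/mol); barrier = 4.5 kcal/mol.

4.5 kcal/mol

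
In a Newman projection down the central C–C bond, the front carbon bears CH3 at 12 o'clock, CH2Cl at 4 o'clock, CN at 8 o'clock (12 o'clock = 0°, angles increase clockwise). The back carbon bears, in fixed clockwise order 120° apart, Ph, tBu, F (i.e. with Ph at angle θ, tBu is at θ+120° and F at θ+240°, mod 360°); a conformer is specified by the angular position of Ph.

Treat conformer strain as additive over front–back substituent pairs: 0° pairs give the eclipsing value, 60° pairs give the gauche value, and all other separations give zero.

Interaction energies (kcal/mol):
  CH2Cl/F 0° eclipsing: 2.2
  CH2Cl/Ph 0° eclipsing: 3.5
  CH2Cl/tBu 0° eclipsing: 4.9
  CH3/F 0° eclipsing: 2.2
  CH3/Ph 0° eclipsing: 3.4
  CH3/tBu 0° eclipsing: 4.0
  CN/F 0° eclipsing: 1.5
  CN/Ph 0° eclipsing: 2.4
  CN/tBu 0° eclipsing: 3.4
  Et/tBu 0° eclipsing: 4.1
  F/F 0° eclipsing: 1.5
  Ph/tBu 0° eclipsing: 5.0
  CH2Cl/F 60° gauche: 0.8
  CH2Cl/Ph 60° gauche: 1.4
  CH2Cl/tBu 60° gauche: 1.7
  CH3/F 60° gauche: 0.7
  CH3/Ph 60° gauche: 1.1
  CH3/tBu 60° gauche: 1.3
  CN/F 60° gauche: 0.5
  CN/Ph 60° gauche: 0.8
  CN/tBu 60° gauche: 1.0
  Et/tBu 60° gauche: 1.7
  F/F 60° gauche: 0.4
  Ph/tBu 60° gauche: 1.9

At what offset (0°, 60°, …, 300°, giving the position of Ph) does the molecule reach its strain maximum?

0°

Ph at 0° (eclipsed): CH3(0°)/Ph(0°) eclipsed 3.4; CH2Cl(120°)/tBu(120°) eclipsed 4.9; CN(240°)/F(240°) eclipsed 1.5 → 9.8 kcal/mol.
Ph at 60° (staggered): CH3(0°)/Ph(60°) gauche 1.1; CH3(0°)/F(300°) gauche 0.7; CH2Cl(120°)/Ph(60°) gauche 1.4; CH2Cl(120°)/tBu(180°) gauche 1.7; CN(240°)/tBu(180°) gauche 1.0; CN(240°)/F(300°) gauche 0.5 → 6.4 kcal/mol.
Ph at 120° (eclipsed): CH3(0°)/F(0°) eclipsed 2.2; CH2Cl(120°)/Ph(120°) eclipsed 3.5; CN(240°)/tBu(240°) eclipsed 3.4 → 9.1 kcal/mol.
Ph at 180° (staggered): CH3(0°)/tBu(300°) gauche 1.3; CH3(0°)/F(60°) gauche 0.7; CH2Cl(120°)/Ph(180°) gauche 1.4; CH2Cl(120°)/F(60°) gauche 0.8; CN(240°)/Ph(180°) gauche 0.8; CN(240°)/tBu(300°) gauche 1.0 → 6.0 kcal/mol.
Ph at 240° (eclipsed): CH3(0°)/tBu(0°) eclipsed 4.0; CH2Cl(120°)/F(120°) eclipsed 2.2; CN(240°)/Ph(240°) eclipsed 2.4 → 8.6 kcal/mol.
Ph at 300° (staggered): CH3(0°)/Ph(300°) gauche 1.1; CH3(0°)/tBu(60°) gauche 1.3; CH2Cl(120°)/tBu(60°) gauche 1.7; CH2Cl(120°)/F(180°) gauche 0.8; CN(240°)/Ph(300°) gauche 0.8; CN(240°)/F(180°) gauche 0.5 → 6.2 kcal/mol.
The maximum (9.8 kcal/mol) occurs with Ph at 0°.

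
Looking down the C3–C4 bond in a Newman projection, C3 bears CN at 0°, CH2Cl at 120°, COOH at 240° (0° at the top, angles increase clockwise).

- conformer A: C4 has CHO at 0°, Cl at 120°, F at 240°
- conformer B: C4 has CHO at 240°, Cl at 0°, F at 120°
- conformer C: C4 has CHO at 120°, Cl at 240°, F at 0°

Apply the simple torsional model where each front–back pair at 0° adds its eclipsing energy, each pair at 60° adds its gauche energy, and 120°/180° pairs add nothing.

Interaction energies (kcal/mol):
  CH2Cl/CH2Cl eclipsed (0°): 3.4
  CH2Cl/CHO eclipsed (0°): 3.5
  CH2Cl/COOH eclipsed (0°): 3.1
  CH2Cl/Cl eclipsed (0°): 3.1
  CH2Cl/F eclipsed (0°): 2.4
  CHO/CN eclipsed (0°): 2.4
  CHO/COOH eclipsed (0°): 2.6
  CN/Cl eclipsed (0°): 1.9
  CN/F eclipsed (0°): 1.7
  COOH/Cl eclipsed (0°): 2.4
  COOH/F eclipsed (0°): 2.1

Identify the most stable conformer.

B

A (eclipsed): CN(0°)/CHO(0°) eclipsed 2.4; CH2Cl(120°)/Cl(120°) eclipsed 3.1; COOH(240°)/F(240°) eclipsed 2.1 → 7.6 kcal/mol.
B (eclipsed): CN(0°)/Cl(0°) eclipsed 1.9; CH2Cl(120°)/F(120°) eclipsed 2.4; COOH(240°)/CHO(240°) eclipsed 2.6 → 6.9 kcal/mol.
C (eclipsed): CN(0°)/F(0°) eclipsed 1.7; CH2Cl(120°)/CHO(120°) eclipsed 3.5; COOH(240°)/Cl(240°) eclipsed 2.4 → 7.6 kcal/mol.
B has the lowest total (6.9 kcal/mol).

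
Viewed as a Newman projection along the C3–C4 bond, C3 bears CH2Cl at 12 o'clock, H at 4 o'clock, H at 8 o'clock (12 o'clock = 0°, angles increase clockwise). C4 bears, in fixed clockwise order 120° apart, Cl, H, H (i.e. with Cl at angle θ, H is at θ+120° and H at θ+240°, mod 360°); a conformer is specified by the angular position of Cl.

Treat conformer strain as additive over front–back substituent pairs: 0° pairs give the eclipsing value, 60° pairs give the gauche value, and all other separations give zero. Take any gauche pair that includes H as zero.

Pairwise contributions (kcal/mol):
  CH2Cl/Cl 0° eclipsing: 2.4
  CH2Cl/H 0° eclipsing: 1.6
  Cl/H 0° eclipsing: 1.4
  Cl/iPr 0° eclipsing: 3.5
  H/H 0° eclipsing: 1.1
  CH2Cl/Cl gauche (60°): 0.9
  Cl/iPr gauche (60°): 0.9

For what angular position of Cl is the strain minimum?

Cl at 0° (eclipsed): CH2Cl–Cl eclipsed, H–H eclipsed, H–H eclipsed; 2.4 + 1.1 + 1.1 = 4.6 kcal/mol.
Cl at 60° (staggered): CH2Cl–Cl gauche; 0.9 = 0.9 kcal/mol.
Cl at 120° (eclipsed): CH2Cl–H eclipsed, H–Cl eclipsed, H–H eclipsed; 1.6 + 1.4 + 1.1 = 4.1 kcal/mol.
Cl at 180° (staggered): no non-H gauche contacts → 0.0 kcal/mol.
Cl at 240° (eclipsed): CH2Cl–H eclipsed, H–H eclipsed, H–Cl eclipsed; 1.6 + 1.1 + 1.4 = 4.1 kcal/mol.
Cl at 300° (staggered): CH2Cl–Cl gauche; 0.9 = 0.9 kcal/mol.
The minimum (0.0 kcal/mol) occurs with Cl at 180°.

180°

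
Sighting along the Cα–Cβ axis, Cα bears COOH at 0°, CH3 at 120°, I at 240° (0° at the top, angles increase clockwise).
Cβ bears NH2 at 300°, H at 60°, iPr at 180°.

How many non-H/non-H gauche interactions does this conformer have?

4

Non-H gauche pairs: COOH(0°)/NH2(300°); CH3(120°)/iPr(180°); I(240°)/NH2(300°); I(240°)/iPr(180°) — 4 interactions.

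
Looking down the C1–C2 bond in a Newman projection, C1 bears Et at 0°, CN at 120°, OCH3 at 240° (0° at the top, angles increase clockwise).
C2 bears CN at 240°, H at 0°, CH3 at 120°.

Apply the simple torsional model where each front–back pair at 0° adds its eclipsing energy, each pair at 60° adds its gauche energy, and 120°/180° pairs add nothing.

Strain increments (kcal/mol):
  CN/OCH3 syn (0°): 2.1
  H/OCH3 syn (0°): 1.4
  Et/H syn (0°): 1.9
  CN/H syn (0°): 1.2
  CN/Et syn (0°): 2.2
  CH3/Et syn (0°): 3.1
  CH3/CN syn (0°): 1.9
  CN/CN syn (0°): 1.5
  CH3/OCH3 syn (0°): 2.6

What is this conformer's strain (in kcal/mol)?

This conformer (eclipsed): Et–H eclipsed, CN–CH3 eclipsed, OCH3–CN eclipsed; 1.9 + 1.9 + 2.1 = 5.9 kcal/mol.

5.9 kcal/mol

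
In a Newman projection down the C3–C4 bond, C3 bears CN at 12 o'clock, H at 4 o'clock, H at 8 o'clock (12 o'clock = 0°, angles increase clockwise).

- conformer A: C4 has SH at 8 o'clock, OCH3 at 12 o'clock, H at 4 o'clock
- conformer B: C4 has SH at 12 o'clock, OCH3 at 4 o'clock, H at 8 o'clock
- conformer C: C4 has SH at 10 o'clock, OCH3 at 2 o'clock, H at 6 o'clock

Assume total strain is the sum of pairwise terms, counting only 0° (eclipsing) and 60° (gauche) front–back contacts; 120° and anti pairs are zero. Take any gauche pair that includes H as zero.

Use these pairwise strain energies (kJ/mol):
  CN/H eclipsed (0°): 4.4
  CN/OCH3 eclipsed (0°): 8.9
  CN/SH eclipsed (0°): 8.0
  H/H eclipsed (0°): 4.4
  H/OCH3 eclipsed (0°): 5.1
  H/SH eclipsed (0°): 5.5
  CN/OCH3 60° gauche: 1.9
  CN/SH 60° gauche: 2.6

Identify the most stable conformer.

A (eclipsed): CN(0°)/OCH3(0°) eclipsed 8.9; H(120°)/H(120°) eclipsed 4.4; H(240°)/SH(240°) eclipsed 5.5 → 18.8 kJ/mol.
B (eclipsed): CN(0°)/SH(0°) eclipsed 8.0; H(120°)/OCH3(120°) eclipsed 5.1; H(240°)/H(240°) eclipsed 4.4 → 17.5 kJ/mol.
C (staggered): CN(0°)/SH(300°) gauche 2.6; CN(0°)/OCH3(60°) gauche 1.9 → 4.5 kJ/mol.
C has the lowest total (4.5 kJ/mol).

C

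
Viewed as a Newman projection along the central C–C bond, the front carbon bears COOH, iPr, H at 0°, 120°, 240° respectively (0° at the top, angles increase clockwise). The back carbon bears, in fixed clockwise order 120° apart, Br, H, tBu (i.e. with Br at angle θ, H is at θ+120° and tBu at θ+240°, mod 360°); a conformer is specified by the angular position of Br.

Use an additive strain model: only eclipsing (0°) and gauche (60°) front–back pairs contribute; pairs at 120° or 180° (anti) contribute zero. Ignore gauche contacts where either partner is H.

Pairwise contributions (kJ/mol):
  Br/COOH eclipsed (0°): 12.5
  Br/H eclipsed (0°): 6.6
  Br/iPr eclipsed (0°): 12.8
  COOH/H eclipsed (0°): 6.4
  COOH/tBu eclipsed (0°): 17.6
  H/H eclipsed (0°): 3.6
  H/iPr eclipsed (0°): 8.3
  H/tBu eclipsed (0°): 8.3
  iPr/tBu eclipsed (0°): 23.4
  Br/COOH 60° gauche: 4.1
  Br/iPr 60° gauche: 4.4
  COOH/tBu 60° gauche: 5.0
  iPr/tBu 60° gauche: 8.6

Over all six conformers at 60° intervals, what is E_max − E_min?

Br at 0° (eclipsed): COOH–Br eclipsed, iPr–H eclipsed, H–tBu eclipsed; 12.5 + 8.3 + 8.3 = 29.1 kJ/mol.
Br at 60° (staggered): COOH–Br gauche, COOH–tBu gauche, iPr–Br gauche; 4.1 + 5.0 + 4.4 = 13.5 kJ/mol.
Br at 120° (eclipsed): COOH–tBu eclipsed, iPr–Br eclipsed, H–H eclipsed; 17.6 + 12.8 + 3.6 = 34.0 kJ/mol.
Br at 180° (staggered): COOH–tBu gauche, iPr–Br gauche, iPr–tBu gauche; 5.0 + 4.4 + 8.6 = 18.0 kJ/mol.
Br at 240° (eclipsed): COOH–H eclipsed, iPr–tBu eclipsed, H–Br eclipsed; 6.4 + 23.4 + 6.6 = 36.4 kJ/mol.
Br at 300° (staggered): COOH–Br gauche, iPr–tBu gauche; 4.1 + 8.6 = 12.7 kJ/mol.
Max at 240° (36.4 kJ/mol), min at 300° (12.7 kJ/mol); barrier = 23.7 kJ/mol.

23.7 kJ/mol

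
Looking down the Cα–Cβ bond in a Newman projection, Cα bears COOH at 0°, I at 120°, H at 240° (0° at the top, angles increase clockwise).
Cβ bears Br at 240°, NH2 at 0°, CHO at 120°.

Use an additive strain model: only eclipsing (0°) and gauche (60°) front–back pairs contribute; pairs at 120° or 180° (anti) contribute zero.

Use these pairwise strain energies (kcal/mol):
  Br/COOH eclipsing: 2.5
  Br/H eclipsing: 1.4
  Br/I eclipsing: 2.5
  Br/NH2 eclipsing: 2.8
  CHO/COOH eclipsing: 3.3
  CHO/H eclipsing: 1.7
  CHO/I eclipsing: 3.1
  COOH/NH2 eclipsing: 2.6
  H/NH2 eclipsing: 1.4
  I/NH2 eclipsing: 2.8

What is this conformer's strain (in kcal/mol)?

This conformer (eclipsed): COOH(0°)/NH2(0°) eclipsed 2.6; I(120°)/CHO(120°) eclipsed 3.1; H(240°)/Br(240°) eclipsed 1.4 → 7.1 kcal/mol.

7.1 kcal/mol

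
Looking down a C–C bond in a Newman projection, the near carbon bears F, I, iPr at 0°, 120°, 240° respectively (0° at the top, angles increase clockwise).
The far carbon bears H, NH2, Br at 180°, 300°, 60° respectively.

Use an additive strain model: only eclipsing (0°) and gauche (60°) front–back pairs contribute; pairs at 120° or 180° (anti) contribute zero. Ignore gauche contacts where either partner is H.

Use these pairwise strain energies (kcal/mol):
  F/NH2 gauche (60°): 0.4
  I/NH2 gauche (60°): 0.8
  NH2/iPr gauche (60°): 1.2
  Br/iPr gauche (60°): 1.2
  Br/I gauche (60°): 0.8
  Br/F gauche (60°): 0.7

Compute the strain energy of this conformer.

This conformer (staggered): F–NH2 gauche, F–Br gauche, I–Br gauche, iPr–NH2 gauche; 0.4 + 0.7 + 0.8 + 1.2 = 3.1 kcal/mol.

3.1 kcal/mol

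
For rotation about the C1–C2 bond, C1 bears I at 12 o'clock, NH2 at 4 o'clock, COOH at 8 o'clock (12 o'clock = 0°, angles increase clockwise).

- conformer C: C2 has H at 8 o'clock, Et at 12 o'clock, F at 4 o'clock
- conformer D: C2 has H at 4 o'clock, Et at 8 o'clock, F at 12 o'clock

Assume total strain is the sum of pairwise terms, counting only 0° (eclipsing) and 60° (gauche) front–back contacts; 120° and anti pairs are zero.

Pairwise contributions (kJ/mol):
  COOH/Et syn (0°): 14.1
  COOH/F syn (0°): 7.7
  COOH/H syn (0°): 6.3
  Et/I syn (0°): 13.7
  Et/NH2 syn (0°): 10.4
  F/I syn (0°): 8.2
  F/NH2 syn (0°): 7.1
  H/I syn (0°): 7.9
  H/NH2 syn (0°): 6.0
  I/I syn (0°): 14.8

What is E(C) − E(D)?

C (eclipsed): I–Et eclipsed, NH2–F eclipsed, COOH–H eclipsed; 13.7 + 7.1 + 6.3 = 27.1 kJ/mol.
D (eclipsed): I–F eclipsed, NH2–H eclipsed, COOH–Et eclipsed; 8.2 + 6.0 + 14.1 = 28.3 kJ/mol.
E(C) − E(D) = 27.1 − 28.3 = -1.2 kJ/mol.

-1.2 kJ/mol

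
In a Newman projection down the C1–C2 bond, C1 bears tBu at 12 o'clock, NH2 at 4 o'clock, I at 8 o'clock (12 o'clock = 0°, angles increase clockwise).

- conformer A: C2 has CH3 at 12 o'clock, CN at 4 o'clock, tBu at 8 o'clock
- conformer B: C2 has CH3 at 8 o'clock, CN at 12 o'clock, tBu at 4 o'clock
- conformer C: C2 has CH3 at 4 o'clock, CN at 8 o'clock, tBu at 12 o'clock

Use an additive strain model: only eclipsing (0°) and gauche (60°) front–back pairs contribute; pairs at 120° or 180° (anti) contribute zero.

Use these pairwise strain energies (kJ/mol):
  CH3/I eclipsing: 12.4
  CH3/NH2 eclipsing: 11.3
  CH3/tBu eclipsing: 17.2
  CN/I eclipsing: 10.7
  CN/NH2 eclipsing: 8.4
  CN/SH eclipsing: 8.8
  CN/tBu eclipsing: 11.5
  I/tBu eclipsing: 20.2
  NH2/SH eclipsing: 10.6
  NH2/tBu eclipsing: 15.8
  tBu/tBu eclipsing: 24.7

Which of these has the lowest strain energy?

A (eclipsed): tBu–CH3 eclipsed, NH2–CN eclipsed, I–tBu eclipsed; 17.2 + 8.4 + 20.2 = 45.8 kJ/mol.
B (eclipsed): tBu–CN eclipsed, NH2–tBu eclipsed, I–CH3 eclipsed; 11.5 + 15.8 + 12.4 = 39.7 kJ/mol.
C (eclipsed): tBu–tBu eclipsed, NH2–CH3 eclipsed, I–CN eclipsed; 24.7 + 11.3 + 10.7 = 46.7 kJ/mol.
B has the lowest total (39.7 kJ/mol).

B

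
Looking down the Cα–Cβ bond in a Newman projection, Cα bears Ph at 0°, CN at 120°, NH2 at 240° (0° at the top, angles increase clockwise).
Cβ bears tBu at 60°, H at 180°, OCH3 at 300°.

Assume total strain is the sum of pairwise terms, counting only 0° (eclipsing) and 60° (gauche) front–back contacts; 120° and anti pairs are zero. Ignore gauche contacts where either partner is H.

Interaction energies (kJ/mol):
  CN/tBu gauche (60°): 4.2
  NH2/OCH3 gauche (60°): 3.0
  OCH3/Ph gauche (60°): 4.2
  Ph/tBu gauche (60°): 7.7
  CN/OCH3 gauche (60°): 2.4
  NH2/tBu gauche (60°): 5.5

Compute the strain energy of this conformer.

This conformer is staggered. Ph at 0° is gauche with tBu at 60° (7.7); Ph at 0° is gauche with OCH3 at 300° (4.2); CN at 120° is gauche with tBu at 60° (4.2); NH2 at 240° is gauche with OCH3 at 300° (3.0). Total 19.1 kJ/mol.

19.1 kJ/mol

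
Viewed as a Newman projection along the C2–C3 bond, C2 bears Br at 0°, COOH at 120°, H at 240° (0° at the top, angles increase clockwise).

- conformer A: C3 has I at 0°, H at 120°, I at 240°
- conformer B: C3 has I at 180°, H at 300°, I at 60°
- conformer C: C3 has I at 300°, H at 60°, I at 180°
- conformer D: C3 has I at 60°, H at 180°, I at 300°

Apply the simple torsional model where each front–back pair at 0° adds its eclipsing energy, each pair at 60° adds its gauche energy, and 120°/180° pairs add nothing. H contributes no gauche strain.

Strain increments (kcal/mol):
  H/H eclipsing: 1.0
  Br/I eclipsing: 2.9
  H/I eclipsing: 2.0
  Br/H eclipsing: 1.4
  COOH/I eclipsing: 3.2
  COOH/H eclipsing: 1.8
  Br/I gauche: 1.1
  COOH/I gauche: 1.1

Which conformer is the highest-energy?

A

A (eclipsed): Br–I eclipsed, COOH–H eclipsed, H–I eclipsed; 2.9 + 1.8 + 2.0 = 6.7 kcal/mol.
B (staggered): Br–I gauche, COOH–I gauche, COOH–I gauche; 1.1 + 1.1 + 1.1 = 3.3 kcal/mol.
C (staggered): Br–I gauche, COOH–I gauche; 1.1 + 1.1 = 2.2 kcal/mol.
D (staggered): Br–I gauche, Br–I gauche, COOH–I gauche; 1.1 + 1.1 + 1.1 = 3.3 kcal/mol.
A has the highest total (6.7 kcal/mol).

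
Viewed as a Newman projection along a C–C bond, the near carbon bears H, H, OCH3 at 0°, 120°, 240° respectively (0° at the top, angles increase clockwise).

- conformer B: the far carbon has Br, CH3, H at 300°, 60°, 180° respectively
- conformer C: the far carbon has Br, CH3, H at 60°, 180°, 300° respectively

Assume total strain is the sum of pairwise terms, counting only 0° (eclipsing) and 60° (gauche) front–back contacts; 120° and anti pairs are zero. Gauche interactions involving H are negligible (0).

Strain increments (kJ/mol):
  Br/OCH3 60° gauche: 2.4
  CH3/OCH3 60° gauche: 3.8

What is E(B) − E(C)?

B (staggered): OCH3(240°)/Br(300°) gauche 2.4 → 2.4 kJ/mol.
C (staggered): OCH3(240°)/CH3(180°) gauche 3.8 → 3.8 kJ/mol.
E(B) − E(C) = 2.4 − 3.8 = -1.4 kJ/mol.

-1.4 kJ/mol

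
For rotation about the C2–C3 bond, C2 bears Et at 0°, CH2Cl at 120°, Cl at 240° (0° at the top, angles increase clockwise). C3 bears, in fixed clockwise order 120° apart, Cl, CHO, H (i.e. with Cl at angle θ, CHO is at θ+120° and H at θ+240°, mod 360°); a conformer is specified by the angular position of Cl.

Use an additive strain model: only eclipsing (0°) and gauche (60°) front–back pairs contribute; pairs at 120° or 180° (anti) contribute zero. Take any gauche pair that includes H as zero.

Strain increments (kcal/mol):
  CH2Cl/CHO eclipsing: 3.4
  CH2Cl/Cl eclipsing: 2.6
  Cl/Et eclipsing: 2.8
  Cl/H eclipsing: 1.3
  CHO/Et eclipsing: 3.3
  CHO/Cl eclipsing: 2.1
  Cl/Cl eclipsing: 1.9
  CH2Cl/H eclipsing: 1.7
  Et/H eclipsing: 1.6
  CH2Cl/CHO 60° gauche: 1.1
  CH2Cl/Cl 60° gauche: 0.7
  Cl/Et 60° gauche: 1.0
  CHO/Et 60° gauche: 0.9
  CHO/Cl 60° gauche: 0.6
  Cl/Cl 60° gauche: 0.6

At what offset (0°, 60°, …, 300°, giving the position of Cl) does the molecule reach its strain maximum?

Cl at 0° is eclipsed. Et at 0° is eclipsed with Cl at 0° (2.8); CH2Cl at 120° is eclipsed with CHO at 120° (3.4); Cl at 240° is eclipsed with H at 240° (1.3). Total 7.5 kcal/mol.
Cl at 60° is staggered. Et at 0° is gauche with Cl at 60° (1.0); CH2Cl at 120° is gauche with Cl at 60° (0.7); CH2Cl at 120° is gauche with CHO at 180° (1.1); Cl at 240° is gauche with CHO at 180° (0.6). Total 3.4 kcal/mol.
Cl at 120° is eclipsed. Et at 0° is eclipsed with H at 0° (1.6); CH2Cl at 120° is eclipsed with Cl at 120° (2.6); Cl at 240° is eclipsed with CHO at 240° (2.1). Total 6.3 kcal/mol.
Cl at 180° is staggered. Et at 0° is gauche with CHO at 300° (0.9); CH2Cl at 120° is gauche with Cl at 180° (0.7); Cl at 240° is gauche with Cl at 180° (0.6); Cl at 240° is gauche with CHO at 300° (0.6). Total 2.8 kcal/mol.
Cl at 240° is eclipsed. Et at 0° is eclipsed with CHO at 0° (3.3); CH2Cl at 120° is eclipsed with H at 120° (1.7); Cl at 240° is eclipsed with Cl at 240° (1.9). Total 6.9 kcal/mol.
Cl at 300° is staggered. Et at 0° is gauche with Cl at 300° (1.0); Et at 0° is gauche with CHO at 60° (0.9); CH2Cl at 120° is gauche with CHO at 60° (1.1); Cl at 240° is gauche with Cl at 300° (0.6). Total 3.6 kcal/mol.
The maximum (7.5 kcal/mol) occurs with Cl at 0°.

0°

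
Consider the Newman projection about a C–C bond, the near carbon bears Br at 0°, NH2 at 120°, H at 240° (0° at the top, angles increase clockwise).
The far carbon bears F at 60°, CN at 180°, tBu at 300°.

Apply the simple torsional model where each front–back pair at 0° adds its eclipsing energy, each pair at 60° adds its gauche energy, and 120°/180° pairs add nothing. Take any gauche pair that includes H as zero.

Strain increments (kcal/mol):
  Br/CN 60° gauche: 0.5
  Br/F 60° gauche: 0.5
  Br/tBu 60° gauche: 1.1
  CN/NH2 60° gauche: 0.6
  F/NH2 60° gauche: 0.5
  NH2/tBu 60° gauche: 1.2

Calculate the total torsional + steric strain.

2.7 kcal/mol

This conformer (staggered): Br(0°)/F(60°) gauche 0.5; Br(0°)/tBu(300°) gauche 1.1; NH2(120°)/F(60°) gauche 0.5; NH2(120°)/CN(180°) gauche 0.6 → 2.7 kcal/mol.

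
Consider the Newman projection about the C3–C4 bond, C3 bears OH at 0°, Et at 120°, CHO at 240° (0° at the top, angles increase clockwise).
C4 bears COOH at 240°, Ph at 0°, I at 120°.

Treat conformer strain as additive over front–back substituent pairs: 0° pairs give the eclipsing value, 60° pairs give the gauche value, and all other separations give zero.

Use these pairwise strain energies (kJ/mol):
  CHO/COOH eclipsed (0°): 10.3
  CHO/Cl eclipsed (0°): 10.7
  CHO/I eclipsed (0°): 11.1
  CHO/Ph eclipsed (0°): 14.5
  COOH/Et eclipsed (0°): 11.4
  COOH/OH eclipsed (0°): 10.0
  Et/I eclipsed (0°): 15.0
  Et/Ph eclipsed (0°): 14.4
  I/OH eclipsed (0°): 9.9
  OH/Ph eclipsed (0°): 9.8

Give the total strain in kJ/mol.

This conformer (eclipsed): OH(0°)/Ph(0°) eclipsed 9.8; Et(120°)/I(120°) eclipsed 15.0; CHO(240°)/COOH(240°) eclipsed 10.3 → 35.1 kJ/mol.

35.1 kJ/mol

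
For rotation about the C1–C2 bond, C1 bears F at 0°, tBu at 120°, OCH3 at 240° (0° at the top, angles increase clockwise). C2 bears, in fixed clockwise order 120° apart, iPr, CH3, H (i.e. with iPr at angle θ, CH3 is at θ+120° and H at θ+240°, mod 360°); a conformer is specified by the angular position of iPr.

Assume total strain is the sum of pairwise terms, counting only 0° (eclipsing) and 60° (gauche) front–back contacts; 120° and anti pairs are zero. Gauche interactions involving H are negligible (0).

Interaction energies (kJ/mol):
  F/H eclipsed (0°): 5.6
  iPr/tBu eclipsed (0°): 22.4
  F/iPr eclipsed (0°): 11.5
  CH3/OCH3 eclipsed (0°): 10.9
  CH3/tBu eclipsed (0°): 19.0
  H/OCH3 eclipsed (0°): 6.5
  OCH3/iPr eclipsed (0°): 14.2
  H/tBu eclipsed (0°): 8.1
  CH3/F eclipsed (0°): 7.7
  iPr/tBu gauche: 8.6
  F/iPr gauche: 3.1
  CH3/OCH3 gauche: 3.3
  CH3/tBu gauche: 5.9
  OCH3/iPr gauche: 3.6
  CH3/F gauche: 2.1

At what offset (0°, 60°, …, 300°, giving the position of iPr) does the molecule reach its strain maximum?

iPr at 0° (eclipsed): F(0°)/iPr(0°) eclipsed 11.5; tBu(120°)/CH3(120°) eclipsed 19.0; OCH3(240°)/H(240°) eclipsed 6.5 → 37.0 kJ/mol.
iPr at 60° (staggered): F(0°)/iPr(60°) gauche 3.1; tBu(120°)/iPr(60°) gauche 8.6; tBu(120°)/CH3(180°) gauche 5.9; OCH3(240°)/CH3(180°) gauche 3.3 → 20.9 kJ/mol.
iPr at 120° (eclipsed): F(0°)/H(0°) eclipsed 5.6; tBu(120°)/iPr(120°) eclipsed 22.4; OCH3(240°)/CH3(240°) eclipsed 10.9 → 38.9 kJ/mol.
iPr at 180° (staggered): F(0°)/CH3(300°) gauche 2.1; tBu(120°)/iPr(180°) gauche 8.6; OCH3(240°)/iPr(180°) gauche 3.6; OCH3(240°)/CH3(300°) gauche 3.3 → 17.6 kJ/mol.
iPr at 240° (eclipsed): F(0°)/CH3(0°) eclipsed 7.7; tBu(120°)/H(120°) eclipsed 8.1; OCH3(240°)/iPr(240°) eclipsed 14.2 → 30.0 kJ/mol.
iPr at 300° (staggered): F(0°)/iPr(300°) gauche 3.1; F(0°)/CH3(60°) gauche 2.1; tBu(120°)/CH3(60°) gauche 5.9; OCH3(240°)/iPr(300°) gauche 3.6 → 14.7 kJ/mol.
The maximum (38.9 kJ/mol) occurs with iPr at 120°.

120°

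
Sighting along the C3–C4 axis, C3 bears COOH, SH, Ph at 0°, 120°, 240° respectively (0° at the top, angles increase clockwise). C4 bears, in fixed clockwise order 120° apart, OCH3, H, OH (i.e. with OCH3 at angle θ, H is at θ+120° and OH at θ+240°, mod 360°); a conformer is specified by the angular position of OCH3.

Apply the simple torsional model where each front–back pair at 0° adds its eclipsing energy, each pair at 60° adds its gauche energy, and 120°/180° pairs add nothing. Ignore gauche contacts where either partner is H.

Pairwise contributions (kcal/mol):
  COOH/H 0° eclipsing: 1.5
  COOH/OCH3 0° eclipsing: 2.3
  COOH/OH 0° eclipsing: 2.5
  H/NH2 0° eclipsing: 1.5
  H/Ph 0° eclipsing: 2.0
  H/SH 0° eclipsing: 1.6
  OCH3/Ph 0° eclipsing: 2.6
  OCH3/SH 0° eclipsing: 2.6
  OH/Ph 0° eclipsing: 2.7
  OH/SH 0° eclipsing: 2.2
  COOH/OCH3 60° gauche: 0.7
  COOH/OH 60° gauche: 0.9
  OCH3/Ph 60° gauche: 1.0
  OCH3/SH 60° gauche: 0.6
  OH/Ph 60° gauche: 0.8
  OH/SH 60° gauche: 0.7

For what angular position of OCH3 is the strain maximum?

OCH3 at 0° (eclipsed): COOH(0°)/OCH3(0°) eclipsed 2.3; SH(120°)/H(120°) eclipsed 1.6; Ph(240°)/OH(240°) eclipsed 2.7 → 6.6 kcal/mol.
OCH3 at 60° (staggered): COOH(0°)/OCH3(60°) gauche 0.7; COOH(0°)/OH(300°) gauche 0.9; SH(120°)/OCH3(60°) gauche 0.6; Ph(240°)/OH(300°) gauche 0.8 → 3.0 kcal/mol.
OCH3 at 120° (eclipsed): COOH(0°)/OH(0°) eclipsed 2.5; SH(120°)/OCH3(120°) eclipsed 2.6; Ph(240°)/H(240°) eclipsed 2.0 → 7.1 kcal/mol.
OCH3 at 180° (staggered): COOH(0°)/OH(60°) gauche 0.9; SH(120°)/OCH3(180°) gauche 0.6; SH(120°)/OH(60°) gauche 0.7; Ph(240°)/OCH3(180°) gauche 1.0 → 3.2 kcal/mol.
OCH3 at 240° (eclipsed): COOH(0°)/H(0°) eclipsed 1.5; SH(120°)/OH(120°) eclipsed 2.2; Ph(240°)/OCH3(240°) eclipsed 2.6 → 6.3 kcal/mol.
OCH3 at 300° (staggered): COOH(0°)/OCH3(300°) gauche 0.7; SH(120°)/OH(180°) gauche 0.7; Ph(240°)/OCH3(300°) gauche 1.0; Ph(240°)/OH(180°) gauche 0.8 → 3.2 kcal/mol.
The maximum (7.1 kcal/mol) occurs with OCH3 at 120°.

120°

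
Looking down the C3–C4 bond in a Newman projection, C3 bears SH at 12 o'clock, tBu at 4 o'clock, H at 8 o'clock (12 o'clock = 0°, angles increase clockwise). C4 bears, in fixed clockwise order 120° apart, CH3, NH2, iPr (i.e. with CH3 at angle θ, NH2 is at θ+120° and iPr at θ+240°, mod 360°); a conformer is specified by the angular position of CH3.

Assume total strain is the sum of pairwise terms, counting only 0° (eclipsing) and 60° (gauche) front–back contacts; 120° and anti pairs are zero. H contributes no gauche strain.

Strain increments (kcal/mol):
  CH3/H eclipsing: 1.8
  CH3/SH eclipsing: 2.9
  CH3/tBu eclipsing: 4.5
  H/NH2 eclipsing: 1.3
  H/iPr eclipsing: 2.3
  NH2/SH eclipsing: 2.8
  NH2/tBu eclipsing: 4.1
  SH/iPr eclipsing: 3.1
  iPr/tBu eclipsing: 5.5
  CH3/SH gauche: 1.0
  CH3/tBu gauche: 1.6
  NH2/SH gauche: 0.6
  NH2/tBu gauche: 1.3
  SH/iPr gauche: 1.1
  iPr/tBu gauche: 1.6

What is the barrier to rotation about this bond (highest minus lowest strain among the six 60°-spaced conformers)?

CH3 at 0° is eclipsed. SH at 0° is eclipsed with CH3 at 0° (2.9); tBu at 120° is eclipsed with NH2 at 120° (4.1); H at 240° is eclipsed with iPr at 240° (2.3). Total 9.3 kcal/mol.
CH3 at 60° is staggered. SH at 0° is gauche with CH3 at 60° (1.0); SH at 0° is gauche with iPr at 300° (1.1); tBu at 120° is gauche with CH3 at 60° (1.6); tBu at 120° is gauche with NH2 at 180° (1.3). Total 5.0 kcal/mol.
CH3 at 120° is eclipsed. SH at 0° is eclipsed with iPr at 0° (3.1); tBu at 120° is eclipsed with CH3 at 120° (4.5); H at 240° is eclipsed with NH2 at 240° (1.3). Total 8.9 kcal/mol.
CH3 at 180° is staggered. SH at 0° is gauche with NH2 at 300° (0.6); SH at 0° is gauche with iPr at 60° (1.1); tBu at 120° is gauche with CH3 at 180° (1.6); tBu at 120° is gauche with iPr at 60° (1.6). Total 4.9 kcal/mol.
CH3 at 240° is eclipsed. SH at 0° is eclipsed with NH2 at 0° (2.8); tBu at 120° is eclipsed with iPr at 120° (5.5); H at 240° is eclipsed with CH3 at 240° (1.8). Total 10.1 kcal/mol.
CH3 at 300° is staggered. SH at 0° is gauche with CH3 at 300° (1.0); SH at 0° is gauche with NH2 at 60° (0.6); tBu at 120° is gauche with NH2 at 60° (1.3); tBu at 120° is gauche with iPr at 180° (1.6). Total 4.5 kcal/mol.
Max at 240° (10.1 kcal/mol), min at 300° (4.5 kcal/mol); barrier = 5.6 kcal/mol.

5.6 kcal/mol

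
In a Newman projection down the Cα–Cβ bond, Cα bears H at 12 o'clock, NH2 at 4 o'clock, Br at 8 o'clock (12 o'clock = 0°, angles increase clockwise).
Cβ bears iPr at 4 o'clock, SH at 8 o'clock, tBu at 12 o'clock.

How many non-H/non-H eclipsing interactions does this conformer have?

2

Non-H eclipsing pairs: NH2(120°)/iPr(120°); Br(240°)/SH(240°) — 2 interactions.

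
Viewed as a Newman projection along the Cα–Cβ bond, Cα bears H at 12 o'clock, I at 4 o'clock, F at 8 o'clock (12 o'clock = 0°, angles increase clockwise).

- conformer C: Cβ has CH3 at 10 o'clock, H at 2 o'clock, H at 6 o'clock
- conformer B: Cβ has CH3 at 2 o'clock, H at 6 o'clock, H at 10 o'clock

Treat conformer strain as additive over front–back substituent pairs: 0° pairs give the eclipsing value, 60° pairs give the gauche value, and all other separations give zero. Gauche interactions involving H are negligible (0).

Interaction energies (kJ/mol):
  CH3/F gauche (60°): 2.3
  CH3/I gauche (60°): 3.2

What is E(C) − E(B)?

-0.9 kJ/mol

C (staggered): F(240°)/CH3(300°) gauche 2.3 → 2.3 kJ/mol.
B (staggered): I(120°)/CH3(60°) gauche 3.2 → 3.2 kJ/mol.
E(C) − E(B) = 2.3 − 3.2 = -0.9 kJ/mol.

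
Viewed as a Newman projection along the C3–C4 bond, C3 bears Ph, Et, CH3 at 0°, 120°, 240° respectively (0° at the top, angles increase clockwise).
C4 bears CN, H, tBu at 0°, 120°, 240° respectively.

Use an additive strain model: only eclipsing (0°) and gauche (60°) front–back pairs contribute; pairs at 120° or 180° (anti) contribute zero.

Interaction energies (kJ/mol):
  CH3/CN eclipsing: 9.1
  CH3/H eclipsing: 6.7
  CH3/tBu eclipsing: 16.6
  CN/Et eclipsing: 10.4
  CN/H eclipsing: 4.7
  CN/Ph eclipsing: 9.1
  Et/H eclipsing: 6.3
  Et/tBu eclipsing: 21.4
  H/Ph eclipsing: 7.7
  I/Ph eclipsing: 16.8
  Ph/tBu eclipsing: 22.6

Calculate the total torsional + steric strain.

32.0 kJ/mol

This conformer (eclipsed): Ph–CN eclipsed, Et–H eclipsed, CH3–tBu eclipsed; 9.1 + 6.3 + 16.6 = 32.0 kJ/mol.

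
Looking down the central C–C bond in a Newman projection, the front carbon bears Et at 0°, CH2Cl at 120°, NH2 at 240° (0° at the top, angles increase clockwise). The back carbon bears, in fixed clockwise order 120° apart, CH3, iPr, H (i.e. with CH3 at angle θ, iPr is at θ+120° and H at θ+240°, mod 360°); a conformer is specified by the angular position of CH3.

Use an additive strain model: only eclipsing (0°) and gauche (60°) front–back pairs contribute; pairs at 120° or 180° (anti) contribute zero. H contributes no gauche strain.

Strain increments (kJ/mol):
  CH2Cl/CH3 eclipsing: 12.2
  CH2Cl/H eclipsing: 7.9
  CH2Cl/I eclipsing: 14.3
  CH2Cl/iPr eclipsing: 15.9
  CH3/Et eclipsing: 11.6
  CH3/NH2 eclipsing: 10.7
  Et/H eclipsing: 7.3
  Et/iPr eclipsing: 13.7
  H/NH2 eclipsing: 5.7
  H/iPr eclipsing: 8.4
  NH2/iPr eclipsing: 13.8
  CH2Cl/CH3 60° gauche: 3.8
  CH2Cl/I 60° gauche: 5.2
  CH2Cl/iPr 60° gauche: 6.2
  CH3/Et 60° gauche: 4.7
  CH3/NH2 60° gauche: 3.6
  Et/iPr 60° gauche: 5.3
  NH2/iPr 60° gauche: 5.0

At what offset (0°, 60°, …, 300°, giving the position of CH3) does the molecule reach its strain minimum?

180°

CH3 at 0° (eclipsed): Et(0°)/CH3(0°) eclipsed 11.6; CH2Cl(120°)/iPr(120°) eclipsed 15.9; NH2(240°)/H(240°) eclipsed 5.7 → 33.2 kJ/mol.
CH3 at 60° (staggered): Et(0°)/CH3(60°) gauche 4.7; CH2Cl(120°)/CH3(60°) gauche 3.8; CH2Cl(120°)/iPr(180°) gauche 6.2; NH2(240°)/iPr(180°) gauche 5.0 → 19.7 kJ/mol.
CH3 at 120° (eclipsed): Et(0°)/H(0°) eclipsed 7.3; CH2Cl(120°)/CH3(120°) eclipsed 12.2; NH2(240°)/iPr(240°) eclipsed 13.8 → 33.3 kJ/mol.
CH3 at 180° (staggered): Et(0°)/iPr(300°) gauche 5.3; CH2Cl(120°)/CH3(180°) gauche 3.8; NH2(240°)/CH3(180°) gauche 3.6; NH2(240°)/iPr(300°) gauche 5.0 → 17.7 kJ/mol.
CH3 at 240° (eclipsed): Et(0°)/iPr(0°) eclipsed 13.7; CH2Cl(120°)/H(120°) eclipsed 7.9; NH2(240°)/CH3(240°) eclipsed 10.7 → 32.3 kJ/mol.
CH3 at 300° (staggered): Et(0°)/CH3(300°) gauche 4.7; Et(0°)/iPr(60°) gauche 5.3; CH2Cl(120°)/iPr(60°) gauche 6.2; NH2(240°)/CH3(300°) gauche 3.6 → 19.8 kJ/mol.
The minimum (17.7 kJ/mol) occurs with CH3 at 180°.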